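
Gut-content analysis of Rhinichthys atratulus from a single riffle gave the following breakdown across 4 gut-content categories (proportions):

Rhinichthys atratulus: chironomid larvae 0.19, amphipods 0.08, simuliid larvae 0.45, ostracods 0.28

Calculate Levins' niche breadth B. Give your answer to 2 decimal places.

3.09

Σpᵢ² = 0.19² + 0.08² + 0.45² + 0.28² = 0.0361 + 0.0064 + 0.2025 + 0.0784 = 0.3234
B = 1 / 0.3234 = 3.0921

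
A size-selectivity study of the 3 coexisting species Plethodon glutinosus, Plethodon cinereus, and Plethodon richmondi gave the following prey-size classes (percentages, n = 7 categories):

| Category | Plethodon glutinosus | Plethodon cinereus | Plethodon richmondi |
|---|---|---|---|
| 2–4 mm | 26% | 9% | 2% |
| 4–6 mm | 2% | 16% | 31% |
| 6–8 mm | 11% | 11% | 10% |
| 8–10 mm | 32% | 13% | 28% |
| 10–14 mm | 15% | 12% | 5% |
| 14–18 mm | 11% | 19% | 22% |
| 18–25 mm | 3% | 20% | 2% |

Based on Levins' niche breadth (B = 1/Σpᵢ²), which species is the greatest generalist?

Convert percentages to proportions (divide by 100).
Σp_glutᵢ² = 0.26² + 0.02² + 0.11² + 0.32² + 0.15² + 0.11² + 0.03² = 0.0676 + 0.0004 + 0.0121 + 0.1024 + 0.0225 + 0.0121 + 0.0009 = 0.2180
B_glut = 1 / 0.2180 = 4.5872
Σp_cineᵢ² = 0.09² + 0.16² + 0.11² + 0.13² + 0.12² + 0.19² + 0.20² = 0.0081 + 0.0256 + 0.0121 + 0.0169 + 0.0144 + 0.0361 + 0.0400 = 0.1532
B_cine = 1 / 0.1532 = 6.5274
Σp_richᵢ² = 0.02² + 0.31² + 0.10² + 0.28² + 0.05² + 0.22² + 0.02² = 0.0004 + 0.0961 + 0.0100 + 0.0784 + 0.0025 + 0.0484 + 0.0004 = 0.2362
B_rich = 1 / 0.2362 = 4.2337
Highest B → broadest niche (most generalist): Plethodon cinereus (B = 6.53).

Plethodon cinereus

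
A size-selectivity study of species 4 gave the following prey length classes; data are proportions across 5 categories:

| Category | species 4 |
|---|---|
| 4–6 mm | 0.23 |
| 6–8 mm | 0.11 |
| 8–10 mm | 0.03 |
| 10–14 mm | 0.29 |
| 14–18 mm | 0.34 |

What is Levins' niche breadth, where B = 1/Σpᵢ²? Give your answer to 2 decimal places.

3.77

Σpᵢ² = 0.23² + 0.11² + 0.03² + 0.29² + 0.34² = 0.0529 + 0.0121 + 0.0009 + 0.0841 + 0.1156 = 0.2656
B = 1 / 0.2656 = 3.7651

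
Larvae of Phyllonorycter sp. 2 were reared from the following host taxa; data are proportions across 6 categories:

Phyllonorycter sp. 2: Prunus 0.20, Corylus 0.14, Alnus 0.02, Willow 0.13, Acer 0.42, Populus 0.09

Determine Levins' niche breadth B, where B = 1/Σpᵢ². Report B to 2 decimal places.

Σpᵢ² = 0.20² + 0.14² + 0.02² + 0.13² + 0.42² + 0.09² = 0.0400 + 0.0196 + 0.0004 + 0.0169 + 0.1764 + 0.0081 = 0.2614
B = 1 / 0.2614 = 3.8256

3.83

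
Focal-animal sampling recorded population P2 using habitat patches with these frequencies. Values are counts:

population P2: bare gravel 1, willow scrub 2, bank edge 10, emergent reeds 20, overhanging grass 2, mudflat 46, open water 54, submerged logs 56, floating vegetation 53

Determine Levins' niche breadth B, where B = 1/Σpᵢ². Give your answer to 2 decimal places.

Proportions for population P2 (n=244): 1/244=0.0041, 2/244=0.0082, 10/244=0.0410, 20/244=0.0820, 2/244=0.0082, 46/244=0.1885, 54/244=0.2213, 56/244=0.2295, 53/244=0.2172
Σpᵢ² = 0.0041² + 0.0082² + 0.0410² + 0.0820² + 0.0082² + 0.1885² + 0.2213² + 0.2295² + 0.2172² = 0.000017 + 0.000067 + 0.001681 + 0.006724 + 0.000067 + 0.035532 + 0.048974 + 0.052670 + 0.047176 = 0.192908
B = 1 / 0.192908 = 5.1838

5.18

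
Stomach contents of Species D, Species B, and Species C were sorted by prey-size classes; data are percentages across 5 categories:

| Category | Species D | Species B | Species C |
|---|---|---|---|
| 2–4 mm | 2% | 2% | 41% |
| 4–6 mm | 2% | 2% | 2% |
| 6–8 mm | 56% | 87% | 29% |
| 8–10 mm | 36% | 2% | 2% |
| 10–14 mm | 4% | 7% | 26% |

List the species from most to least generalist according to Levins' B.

Convert percentages to proportions (divide by 100).
Σp_Dᵢ² = 0.02² + 0.02² + 0.56² + 0.36² + 0.04² = 0.0004 + 0.0004 + 0.3136 + 0.1296 + 0.0016 = 0.4456
B_D = 1 / 0.4456 = 2.2442
Σp_Bᵢ² = 0.02² + 0.02² + 0.87² + 0.02² + 0.07² = 0.0004 + 0.0004 + 0.7569 + 0.0004 + 0.0049 = 0.7630
B_B = 1 / 0.7630 = 1.3106
Σp_Cᵢ² = 0.41² + 0.02² + 0.29² + 0.02² + 0.26² = 0.1681 + 0.0004 + 0.0841 + 0.0004 + 0.0676 = 0.3206
B_C = 1 / 0.3206 = 3.1192
Ranking by B (broadest → narrowest): Species C (3.12) > Species D (2.24) > Species B (1.31)

Species C > Species D > Species B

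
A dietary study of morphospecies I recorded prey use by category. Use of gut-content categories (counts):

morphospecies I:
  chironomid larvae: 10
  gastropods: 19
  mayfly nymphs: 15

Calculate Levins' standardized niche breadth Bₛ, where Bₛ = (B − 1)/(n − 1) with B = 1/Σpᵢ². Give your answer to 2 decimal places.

0.91

Proportions for morphospecies I (n=44): 10/44=0.2273, 19/44=0.4318, 15/44=0.3409
Σpᵢ² = 0.2273² + 0.4318² + 0.3409² = 0.051665 + 0.186451 + 0.116213 = 0.354329
B = 1 / 0.354329 = 2.8222
Bₛ = (B − 1)/(n − 1) = (2.8222 − 1)/(3 − 1) = 1.8222/2 = 0.9111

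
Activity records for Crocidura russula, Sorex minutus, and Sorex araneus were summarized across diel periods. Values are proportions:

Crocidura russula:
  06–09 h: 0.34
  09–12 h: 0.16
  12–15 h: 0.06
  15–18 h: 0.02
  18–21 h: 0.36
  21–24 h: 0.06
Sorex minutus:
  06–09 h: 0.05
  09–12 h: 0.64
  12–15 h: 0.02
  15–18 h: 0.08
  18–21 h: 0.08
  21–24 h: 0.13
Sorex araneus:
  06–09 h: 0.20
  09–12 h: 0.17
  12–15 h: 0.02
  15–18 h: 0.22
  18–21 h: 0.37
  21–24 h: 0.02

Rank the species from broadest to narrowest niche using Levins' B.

Σp_russᵢ² = 0.34² + 0.16² + 0.06² + 0.02² + 0.36² + 0.06² = 0.1156 + 0.0256 + 0.0036 + 0.0004 + 0.1296 + 0.0036 = 0.2784
B_russ = 1 / 0.2784 = 3.5920
Σp_minuᵢ² = 0.05² + 0.64² + 0.02² + 0.08² + 0.08² + 0.13² = 0.0025 + 0.4096 + 0.0004 + 0.0064 + 0.0064 + 0.0169 = 0.4422
B_minu = 1 / 0.4422 = 2.2614
Σp_aranᵢ² = 0.20² + 0.17² + 0.02² + 0.22² + 0.37² + 0.02² = 0.0400 + 0.0289 + 0.0004 + 0.0484 + 0.1369 + 0.0004 = 0.2550
B_aran = 1 / 0.2550 = 3.9216
Ranking by B (broadest → narrowest): Sorex araneus (3.92) > Crocidura russula (3.59) > Sorex minutus (2.26)

Sorex araneus > Crocidura russula > Sorex minutus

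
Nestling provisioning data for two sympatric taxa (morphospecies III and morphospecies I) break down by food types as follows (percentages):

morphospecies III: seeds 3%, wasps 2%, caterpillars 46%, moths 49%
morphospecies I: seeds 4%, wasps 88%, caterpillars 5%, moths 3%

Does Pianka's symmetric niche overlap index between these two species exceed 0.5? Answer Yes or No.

No

Convert percentages to proportions (divide by 100).
Σ p₁ᵢp₂ᵢ = 0.0012 + 0.0176 + 0.0230 + 0.0147 = 0.0565
Σp_1ᵢ² = 0.03² + 0.02² + 0.46² + 0.49² = 0.0009 + 0.0004 + 0.2116 + 0.2401 = 0.4530
Σp_2ᵢ² = 0.04² + 0.88² + 0.05² + 0.03² = 0.0016 + 0.7744 + 0.0025 + 0.0009 = 0.7794
O = 0.0565 / √(0.4530 × 0.7794) = 0.0565 / 0.59420 = 0.0951
O = 0.0951 < 0.5 → No.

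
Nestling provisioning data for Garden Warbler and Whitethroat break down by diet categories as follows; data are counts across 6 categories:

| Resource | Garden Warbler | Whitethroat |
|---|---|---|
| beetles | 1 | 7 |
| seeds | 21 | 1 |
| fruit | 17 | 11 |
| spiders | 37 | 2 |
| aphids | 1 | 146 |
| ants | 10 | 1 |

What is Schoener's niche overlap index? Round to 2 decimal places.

0.11

Proportions for Garden Warbler (n=87): 1/87=0.0115, 21/87=0.2414, 17/87=0.1954, 37/87=0.4253, 1/87=0.0115, 10/87=0.1149
Proportions for Whitethroat (n=168): 7/168=0.0417, 1/168=0.0060, 11/168=0.0655, 2/168=0.0119, 146/168=0.8690, 1/168=0.0060
Σ|p₁ᵢ − p₂ᵢ| = 0.0302 + 0.2354 + 0.1299 + 0.4134 + 0.8575 + 0.1089 = 1.7753
D = 1 − ½ × 1.7753 = 1 − 0.88765 = 0.11235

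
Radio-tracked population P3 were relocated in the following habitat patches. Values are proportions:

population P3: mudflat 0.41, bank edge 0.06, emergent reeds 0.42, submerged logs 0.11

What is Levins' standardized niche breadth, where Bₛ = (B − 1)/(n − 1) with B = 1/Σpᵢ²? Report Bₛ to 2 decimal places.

0.59

Σpᵢ² = 0.41² + 0.06² + 0.42² + 0.11² = 0.1681 + 0.0036 + 0.1764 + 0.0121 = 0.3602
B = 1 / 0.3602 = 2.7762
Bₛ = (B − 1)/(n − 1) = (2.7762 − 1)/(4 − 1) = 1.7762/3 = 0.5921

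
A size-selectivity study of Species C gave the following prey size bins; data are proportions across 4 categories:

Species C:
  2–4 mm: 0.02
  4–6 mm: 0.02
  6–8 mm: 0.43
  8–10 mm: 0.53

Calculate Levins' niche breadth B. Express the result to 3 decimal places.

Σpᵢ² = 0.02² + 0.02² + 0.43² + 0.53² = 0.0004 + 0.0004 + 0.1849 + 0.2809 = 0.4666
B = 1 / 0.4666 = 2.14316

2.143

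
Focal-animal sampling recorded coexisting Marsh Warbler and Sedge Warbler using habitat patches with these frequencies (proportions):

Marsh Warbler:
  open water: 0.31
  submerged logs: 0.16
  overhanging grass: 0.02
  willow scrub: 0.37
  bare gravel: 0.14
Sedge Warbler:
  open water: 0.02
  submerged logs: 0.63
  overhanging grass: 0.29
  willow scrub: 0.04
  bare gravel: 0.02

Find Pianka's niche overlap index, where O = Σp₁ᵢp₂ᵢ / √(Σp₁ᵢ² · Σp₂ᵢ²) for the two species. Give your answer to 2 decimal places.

0.36

Σ p₁ᵢp₂ᵢ = 0.0062 + 0.1008 + 0.0058 + 0.0148 + 0.0028 = 0.1304
Σp_1ᵢ² = 0.31² + 0.16² + 0.02² + 0.37² + 0.14² = 0.0961 + 0.0256 + 0.0004 + 0.1369 + 0.0196 = 0.2786
Σp_2ᵢ² = 0.02² + 0.63² + 0.29² + 0.04² + 0.02² = 0.0004 + 0.3969 + 0.0841 + 0.0016 + 0.0004 = 0.4834
O = 0.1304 / √(0.2786 × 0.4834) = 0.1304 / 0.36698 = 0.3553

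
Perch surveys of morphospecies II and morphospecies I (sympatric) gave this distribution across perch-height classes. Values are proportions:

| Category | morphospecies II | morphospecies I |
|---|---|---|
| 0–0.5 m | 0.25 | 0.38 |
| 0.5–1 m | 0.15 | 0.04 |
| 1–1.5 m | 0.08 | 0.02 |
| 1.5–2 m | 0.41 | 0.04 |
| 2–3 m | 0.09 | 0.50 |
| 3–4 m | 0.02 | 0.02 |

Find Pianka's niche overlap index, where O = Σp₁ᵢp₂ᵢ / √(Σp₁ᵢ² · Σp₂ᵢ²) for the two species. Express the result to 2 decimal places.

0.50

Σ p₁ᵢp₂ᵢ = 0.0950 + 0.0060 + 0.0016 + 0.0164 + 0.0450 + 0.0004 = 0.1644
Σp_1ᵢ² = 0.25² + 0.15² + 0.08² + 0.41² + 0.09² + 0.02² = 0.0625 + 0.0225 + 0.0064 + 0.1681 + 0.0081 + 0.0004 = 0.2680
Σp_2ᵢ² = 0.38² + 0.04² + 0.02² + 0.04² + 0.50² + 0.02² = 0.1444 + 0.0016 + 0.0004 + 0.0016 + 0.2500 + 0.0004 = 0.3984
O = 0.1644 / √(0.2680 × 0.3984) = 0.1644 / 0.32676 = 0.5031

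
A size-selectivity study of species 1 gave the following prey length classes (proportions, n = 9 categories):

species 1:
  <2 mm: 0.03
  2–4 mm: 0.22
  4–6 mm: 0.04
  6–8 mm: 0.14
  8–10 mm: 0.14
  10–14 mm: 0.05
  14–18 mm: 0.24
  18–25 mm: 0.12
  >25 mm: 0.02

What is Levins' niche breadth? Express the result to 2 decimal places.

6.06

Σpᵢ² = 0.03² + 0.22² + 0.04² + 0.14² + 0.14² + 0.05² + 0.24² + 0.12² + 0.02² = 0.0009 + 0.0484 + 0.0016 + 0.0196 + 0.0196 + 0.0025 + 0.0576 + 0.0144 + 0.0004 = 0.1650
B = 1 / 0.1650 = 6.0606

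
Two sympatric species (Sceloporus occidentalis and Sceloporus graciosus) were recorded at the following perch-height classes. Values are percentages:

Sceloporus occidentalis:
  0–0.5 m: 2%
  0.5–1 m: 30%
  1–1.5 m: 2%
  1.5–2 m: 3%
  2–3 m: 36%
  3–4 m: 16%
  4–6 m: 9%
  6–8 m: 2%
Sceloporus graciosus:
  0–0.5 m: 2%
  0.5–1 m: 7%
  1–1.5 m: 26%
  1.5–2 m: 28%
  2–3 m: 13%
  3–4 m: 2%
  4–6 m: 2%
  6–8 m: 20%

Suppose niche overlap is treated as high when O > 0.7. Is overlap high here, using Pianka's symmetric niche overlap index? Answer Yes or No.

No

Convert percentages to proportions (divide by 100).
Σ p₁ᵢp₂ᵢ = 0.0004 + 0.0210 + 0.0052 + 0.0084 + 0.0468 + 0.0032 + 0.0018 + 0.0040 = 0.0908
Σp_1ᵢ² = 0.02² + 0.30² + 0.02² + 0.03² + 0.36² + 0.16² + 0.09² + 0.02² = 0.0004 + 0.0900 + 0.0004 + 0.0009 + 0.1296 + 0.0256 + 0.0081 + 0.0004 = 0.2554
Σp_2ᵢ² = 0.02² + 0.07² + 0.26² + 0.28² + 0.13² + 0.02² + 0.02² + 0.20² = 0.0004 + 0.0049 + 0.0676 + 0.0784 + 0.0169 + 0.0004 + 0.0004 + 0.0400 = 0.2090
O = 0.0908 / √(0.2554 × 0.2090) = 0.0908 / 0.23104 = 0.3930
O = 0.3930 < 0.7 → No.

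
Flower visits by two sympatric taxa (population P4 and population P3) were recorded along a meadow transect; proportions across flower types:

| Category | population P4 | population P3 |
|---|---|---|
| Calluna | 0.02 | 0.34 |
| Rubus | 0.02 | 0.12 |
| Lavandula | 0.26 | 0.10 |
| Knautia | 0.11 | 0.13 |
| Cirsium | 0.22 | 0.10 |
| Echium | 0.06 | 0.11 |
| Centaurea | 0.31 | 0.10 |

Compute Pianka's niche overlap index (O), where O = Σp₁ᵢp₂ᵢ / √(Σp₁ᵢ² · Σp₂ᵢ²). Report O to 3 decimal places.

Σ p₁ᵢp₂ᵢ = 0.0068 + 0.0024 + 0.0260 + 0.0143 + 0.0220 + 0.0066 + 0.0310 = 0.1091
Σp_1ᵢ² = 0.02² + 0.02² + 0.26² + 0.11² + 0.22² + 0.06² + 0.31² = 0.0004 + 0.0004 + 0.0676 + 0.0121 + 0.0484 + 0.0036 + 0.0961 = 0.2286
Σp_2ᵢ² = 0.34² + 0.12² + 0.10² + 0.13² + 0.10² + 0.11² + 0.10² = 0.1156 + 0.0144 + 0.0100 + 0.0169 + 0.0100 + 0.0121 + 0.0100 = 0.1890
O = 0.1091 / √(0.2286 × 0.1890) = 0.1091 / 0.207859 = 0.52488

0.525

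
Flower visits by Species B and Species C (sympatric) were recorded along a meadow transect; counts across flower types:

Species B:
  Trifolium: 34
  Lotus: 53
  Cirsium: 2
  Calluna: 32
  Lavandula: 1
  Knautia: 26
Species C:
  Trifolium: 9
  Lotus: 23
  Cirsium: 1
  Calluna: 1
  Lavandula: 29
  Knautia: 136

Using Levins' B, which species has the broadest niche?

Proportions for Species B (n=148): 34/148=0.2297, 53/148=0.3581, 2/148=0.0135, 32/148=0.2162, 1/148=0.0068, 26/148=0.1757
Proportions for Species C (n=199): 9/199=0.0452, 23/199=0.1156, 1/199=0.0050, 1/199=0.0050, 29/199=0.1457, 136/199=0.6834
Σp_Bᵢ² = 0.2297² + 0.3581² + 0.0135² + 0.2162² + 0.0068² + 0.1757² = 0.052762 + 0.128236 + 0.000182 + 0.046742 + 0.000046 + 0.030870 = 0.258838
B_B = 1 / 0.258838 = 3.8634
Σp_Cᵢ² = 0.0452² + 0.1156² + 0.0050² + 0.0050² + 0.1457² + 0.6834² = 0.002043 + 0.013363 + 0.000025 + 0.000025 + 0.021228 + 0.467036 = 0.503720
B_C = 1 / 0.503720 = 1.9852
Highest B → broadest niche (most generalist): Species B (B = 3.86).

Species B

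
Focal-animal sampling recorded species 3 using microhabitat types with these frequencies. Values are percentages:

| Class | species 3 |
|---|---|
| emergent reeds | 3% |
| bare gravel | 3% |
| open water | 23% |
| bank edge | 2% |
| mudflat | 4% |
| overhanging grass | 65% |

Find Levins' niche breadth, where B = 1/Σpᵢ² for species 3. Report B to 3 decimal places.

Convert percentages to proportions (divide by 100).
Σpᵢ² = 0.03² + 0.03² + 0.23² + 0.02² + 0.04² + 0.65² = 0.0009 + 0.0009 + 0.0529 + 0.0004 + 0.0016 + 0.4225 = 0.4792
B = 1 / 0.4792 = 2.08681

2.087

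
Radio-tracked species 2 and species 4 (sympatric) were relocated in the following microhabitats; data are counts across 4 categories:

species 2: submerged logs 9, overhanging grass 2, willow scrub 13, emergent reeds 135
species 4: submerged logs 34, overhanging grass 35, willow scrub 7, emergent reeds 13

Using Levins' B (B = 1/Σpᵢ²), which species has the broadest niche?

Proportions for species 2 (n=159): 9/159=0.0566, 2/159=0.0126, 13/159=0.0818, 135/159=0.8491
Proportions for species 4 (n=89): 34/89=0.3820, 35/89=0.3933, 7/89=0.0787, 13/89=0.1461
Σp_2ᵢ² = 0.0566² + 0.0126² + 0.0818² + 0.8491² = 0.003204 + 0.000159 + 0.006691 + 0.720971 = 0.731025
B_2 = 1 / 0.731025 = 1.3679
Σp_4ᵢ² = 0.3820² + 0.3933² + 0.0787² + 0.1461² = 0.145924 + 0.154685 + 0.006194 + 0.021345 = 0.328148
B_4 = 1 / 0.328148 = 3.0474
Highest B → broadest niche (most generalist): species 4 (B = 3.05).

species 4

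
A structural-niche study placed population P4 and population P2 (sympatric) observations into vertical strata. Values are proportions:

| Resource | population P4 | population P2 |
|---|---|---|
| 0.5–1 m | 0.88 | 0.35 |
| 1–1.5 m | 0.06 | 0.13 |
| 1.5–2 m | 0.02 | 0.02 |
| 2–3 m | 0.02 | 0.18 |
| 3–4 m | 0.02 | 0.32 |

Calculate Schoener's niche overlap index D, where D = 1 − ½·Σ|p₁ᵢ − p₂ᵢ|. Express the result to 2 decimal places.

0.47

Σ|p₁ᵢ − p₂ᵢ| = 0.53 + 0.07 + 0.00 + 0.16 + 0.30 = 1.06
D = 1 − ½ × 1.06 = 1 − 0.530 = 0.4700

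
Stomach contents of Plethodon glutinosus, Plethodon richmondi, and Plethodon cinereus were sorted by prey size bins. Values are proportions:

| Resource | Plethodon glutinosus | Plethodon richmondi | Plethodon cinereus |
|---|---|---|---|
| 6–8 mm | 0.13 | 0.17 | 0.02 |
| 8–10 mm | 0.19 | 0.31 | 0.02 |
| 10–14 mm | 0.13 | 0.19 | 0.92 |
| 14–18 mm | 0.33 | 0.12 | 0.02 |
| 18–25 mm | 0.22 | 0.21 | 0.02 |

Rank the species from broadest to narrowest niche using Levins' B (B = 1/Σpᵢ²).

Plethodon richmondi > Plethodon glutinosus > Plethodon cinereus

Σp_glutᵢ² = 0.13² + 0.19² + 0.13² + 0.33² + 0.22² = 0.0169 + 0.0361 + 0.0169 + 0.1089 + 0.0484 = 0.2272
B_glut = 1 / 0.2272 = 4.4014
Σp_richᵢ² = 0.17² + 0.31² + 0.19² + 0.12² + 0.21² = 0.0289 + 0.0961 + 0.0361 + 0.0144 + 0.0441 = 0.2196
B_rich = 1 / 0.2196 = 4.5537
Σp_cineᵢ² = 0.02² + 0.02² + 0.92² + 0.02² + 0.02² = 0.0004 + 0.0004 + 0.8464 + 0.0004 + 0.0004 = 0.8480
B_cine = 1 / 0.8480 = 1.1792
Ranking by B (broadest → narrowest): Plethodon richmondi (4.55) > Plethodon glutinosus (4.40) > Plethodon cinereus (1.18)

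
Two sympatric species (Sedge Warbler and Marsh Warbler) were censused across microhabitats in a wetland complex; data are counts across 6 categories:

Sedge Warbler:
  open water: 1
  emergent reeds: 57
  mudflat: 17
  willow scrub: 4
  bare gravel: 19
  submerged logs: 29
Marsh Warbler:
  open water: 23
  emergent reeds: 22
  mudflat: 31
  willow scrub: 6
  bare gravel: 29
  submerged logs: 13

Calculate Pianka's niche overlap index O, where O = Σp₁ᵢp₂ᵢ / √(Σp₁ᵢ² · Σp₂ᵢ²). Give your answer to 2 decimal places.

0.73

Proportions for Sedge Warbler (n=127): 1/127=0.0079, 57/127=0.4488, 17/127=0.1339, 4/127=0.0315, 19/127=0.1496, 29/127=0.2283
Proportions for Marsh Warbler (n=124): 23/124=0.1855, 22/124=0.1774, 31/124=0.2500, 6/124=0.0484, 29/124=0.2339, 13/124=0.1048
Σ p₁ᵢp₂ᵢ = 0.001465 + 0.079617 + 0.033475 + 0.001525 + 0.034991 + 0.023926 = 0.174999
Σp_1ᵢ² = 0.0079² + 0.4488² + 0.1339² + 0.0315² + 0.1496² + 0.2283² = 0.000062 + 0.201421 + 0.017929 + 0.000992 + 0.022380 + 0.052121 = 0.294905
Σp_2ᵢ² = 0.1855² + 0.1774² + 0.2500² + 0.0484² + 0.2339² + 0.1048² = 0.034410 + 0.031471 + 0.062500 + 0.002343 + 0.054709 + 0.010983 = 0.196416
O = 0.174999 / √(0.294905 × 0.196416) = 0.174999 / 0.2406742 = 0.7271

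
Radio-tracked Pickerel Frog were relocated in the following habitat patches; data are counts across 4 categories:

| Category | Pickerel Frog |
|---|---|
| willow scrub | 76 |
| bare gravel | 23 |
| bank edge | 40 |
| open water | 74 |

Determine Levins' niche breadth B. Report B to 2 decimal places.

3.39

Proportions for Pickerel Frog (n=213): 76/213=0.3568, 23/213=0.1080, 40/213=0.1878, 74/213=0.3474
Σpᵢ² = 0.3568² + 0.1080² + 0.1878² + 0.3474² = 0.127306 + 0.011664 + 0.035269 + 0.120687 = 0.294926
B = 1 / 0.294926 = 3.3907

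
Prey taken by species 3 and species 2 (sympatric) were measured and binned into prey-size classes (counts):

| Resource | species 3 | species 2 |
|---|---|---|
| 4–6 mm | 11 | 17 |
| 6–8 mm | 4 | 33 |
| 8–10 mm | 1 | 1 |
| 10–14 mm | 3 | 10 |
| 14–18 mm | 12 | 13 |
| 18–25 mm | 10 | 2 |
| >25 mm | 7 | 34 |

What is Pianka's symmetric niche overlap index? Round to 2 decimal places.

Proportions for species 3 (n=48): 11/48=0.2292, 4/48=0.0833, 1/48=0.0208, 3/48=0.0625, 12/48=0.2500, 10/48=0.2083, 7/48=0.1458
Proportions for species 2 (n=110): 17/110=0.1545, 33/110=0.3000, 1/110=0.0091, 10/110=0.0909, 13/110=0.1182, 2/110=0.0182, 34/110=0.3091
Σ p₁ᵢp₂ᵢ = 0.035411 + 0.024990 + 0.000189 + 0.005681 + 0.029550 + 0.003791 + 0.045067 = 0.144679
Σp_1ᵢ² = 0.2292² + 0.0833² + 0.0208² + 0.0625² + 0.2500² + 0.2083² + 0.1458² = 0.052533 + 0.006939 + 0.000433 + 0.003906 + 0.062500 + 0.043389 + 0.021258 = 0.190958
Σp_2ᵢ² = 0.1545² + 0.3000² + 0.0091² + 0.0909² + 0.1182² + 0.0182² + 0.3091² = 0.023870 + 0.090000 + 0.000083 + 0.008263 + 0.013971 + 0.000331 + 0.095543 = 0.232061
O = 0.144679 / √(0.190958 × 0.232061) = 0.144679 / 0.2105087 = 0.6873

0.69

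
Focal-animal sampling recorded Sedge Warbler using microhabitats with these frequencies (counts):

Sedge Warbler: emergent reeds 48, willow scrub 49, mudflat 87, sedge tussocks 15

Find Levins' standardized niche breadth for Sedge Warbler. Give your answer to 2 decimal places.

Proportions for Sedge Warbler (n=199): 48/199=0.2412, 49/199=0.2462, 87/199=0.4372, 15/199=0.0754
Σpᵢ² = 0.2412² + 0.2462² + 0.4372² + 0.0754² = 0.058177 + 0.060614 + 0.191144 + 0.005685 = 0.315620
B = 1 / 0.315620 = 3.1684
Bₛ = (B − 1)/(n − 1) = (3.1684 − 1)/(4 − 1) = 2.1684/3 = 0.7228

0.72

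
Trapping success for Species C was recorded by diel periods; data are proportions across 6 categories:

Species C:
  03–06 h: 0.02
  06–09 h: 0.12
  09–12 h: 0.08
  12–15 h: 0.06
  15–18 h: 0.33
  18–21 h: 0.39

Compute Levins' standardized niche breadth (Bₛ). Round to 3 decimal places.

0.500

Σpᵢ² = 0.02² + 0.12² + 0.08² + 0.06² + 0.33² + 0.39² = 0.0004 + 0.0144 + 0.0064 + 0.0036 + 0.1089 + 0.1521 = 0.2858
B = 1 / 0.2858 = 3.49895
Bₛ = (B − 1)/(n − 1) = (3.49895 − 1)/(6 − 1) = 2.49895/5 = 0.49979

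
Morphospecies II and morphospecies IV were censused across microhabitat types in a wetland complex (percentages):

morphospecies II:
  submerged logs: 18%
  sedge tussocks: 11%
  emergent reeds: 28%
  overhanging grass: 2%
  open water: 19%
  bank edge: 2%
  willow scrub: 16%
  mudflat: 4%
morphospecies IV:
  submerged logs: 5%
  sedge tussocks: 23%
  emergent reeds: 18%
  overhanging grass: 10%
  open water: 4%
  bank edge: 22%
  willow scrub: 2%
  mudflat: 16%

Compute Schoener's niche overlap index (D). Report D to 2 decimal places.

Convert percentages to proportions (divide by 100).
Σ|p₁ᵢ − p₂ᵢ| = 0.13 + 0.12 + 0.10 + 0.08 + 0.15 + 0.20 + 0.14 + 0.12 = 1.04
D = 1 − ½ × 1.04 = 1 − 0.520 = 0.4800

0.48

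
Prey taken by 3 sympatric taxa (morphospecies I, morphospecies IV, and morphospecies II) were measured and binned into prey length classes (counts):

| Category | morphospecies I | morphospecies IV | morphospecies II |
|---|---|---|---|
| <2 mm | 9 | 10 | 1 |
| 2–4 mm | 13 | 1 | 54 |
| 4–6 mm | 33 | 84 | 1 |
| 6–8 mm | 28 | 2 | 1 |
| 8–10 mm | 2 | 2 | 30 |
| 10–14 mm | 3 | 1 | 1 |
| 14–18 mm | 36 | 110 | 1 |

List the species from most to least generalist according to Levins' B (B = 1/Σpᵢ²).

Proportions for morphospecies I (n=124): 9/124=0.0726, 13/124=0.1048, 33/124=0.2661, 28/124=0.2258, 2/124=0.0161, 3/124=0.0242, 36/124=0.2903
Proportions for morphospecies IV (n=210): 10/210=0.0476, 1/210=0.0048, 84/210=0.4000, 2/210=0.0095, 2/210=0.0095, 1/210=0.0048, 110/210=0.5238
Proportions for morphospecies II (n=89): 1/89=0.0112, 54/89=0.6067, 1/89=0.0112, 1/89=0.0112, 30/89=0.3371, 1/89=0.0112, 1/89=0.0112
Σp_Iᵢ² = 0.0726² + 0.1048² + 0.2661² + 0.2258² + 0.0161² + 0.0242² + 0.2903² = 0.005271 + 0.010983 + 0.070809 + 0.050986 + 0.000259 + 0.000586 + 0.084274 = 0.223168
B_I = 1 / 0.223168 = 4.4809
Σp_IVᵢ² = 0.0476² + 0.0048² + 0.4000² + 0.0095² + 0.0095² + 0.0048² + 0.5238² = 0.002266 + 0.000023 + 0.160000 + 0.000090 + 0.000090 + 0.000023 + 0.274366 = 0.436858
B_IV = 1 / 0.436858 = 2.2891
Σp_IIᵢ² = 0.0112² + 0.6067² + 0.0112² + 0.0112² + 0.3371² + 0.0112² + 0.0112² = 0.000125 + 0.368085 + 0.000125 + 0.000125 + 0.113636 + 0.000125 + 0.000125 = 0.482346
B_II = 1 / 0.482346 = 2.0732
Ranking by B (broadest → narrowest): morphospecies I (4.48) > morphospecies IV (2.29) > morphospecies II (2.07)

morphospecies I > morphospecies IV > morphospecies II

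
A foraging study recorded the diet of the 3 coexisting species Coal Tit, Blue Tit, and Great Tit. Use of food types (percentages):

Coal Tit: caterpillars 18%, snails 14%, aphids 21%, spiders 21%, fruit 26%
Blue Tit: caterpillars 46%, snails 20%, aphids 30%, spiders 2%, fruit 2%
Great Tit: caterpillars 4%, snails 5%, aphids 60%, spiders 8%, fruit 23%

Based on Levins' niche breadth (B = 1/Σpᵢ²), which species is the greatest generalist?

Coal Tit

Convert percentages to proportions (divide by 100).
Σp_Coalᵢ² = 0.18² + 0.14² + 0.21² + 0.21² + 0.26² = 0.0324 + 0.0196 + 0.0441 + 0.0441 + 0.0676 = 0.2078
B_Coal = 1 / 0.2078 = 4.8123
Σp_Blueᵢ² = 0.46² + 0.20² + 0.30² + 0.02² + 0.02² = 0.2116 + 0.0400 + 0.0900 + 0.0004 + 0.0004 = 0.3424
B_Blue = 1 / 0.3424 = 2.9206
Σp_Greaᵢ² = 0.04² + 0.05² + 0.60² + 0.08² + 0.23² = 0.0016 + 0.0025 + 0.3600 + 0.0064 + 0.0529 = 0.4234
B_Grea = 1 / 0.4234 = 2.3618
Highest B → broadest niche (most generalist): Coal Tit (B = 4.81).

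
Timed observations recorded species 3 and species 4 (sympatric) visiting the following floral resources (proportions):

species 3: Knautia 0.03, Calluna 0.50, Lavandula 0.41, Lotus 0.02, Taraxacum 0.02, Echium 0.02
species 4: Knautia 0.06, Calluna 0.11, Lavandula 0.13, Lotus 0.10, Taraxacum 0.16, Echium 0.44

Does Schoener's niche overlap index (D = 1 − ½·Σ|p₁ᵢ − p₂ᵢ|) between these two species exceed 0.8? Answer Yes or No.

No

Σ|p₁ᵢ − p₂ᵢ| = 0.03 + 0.39 + 0.28 + 0.08 + 0.14 + 0.42 = 1.34
D = 1 − ½ × 1.34 = 1 − 0.670 = 0.3300
D = 0.3300 < 0.8 → No.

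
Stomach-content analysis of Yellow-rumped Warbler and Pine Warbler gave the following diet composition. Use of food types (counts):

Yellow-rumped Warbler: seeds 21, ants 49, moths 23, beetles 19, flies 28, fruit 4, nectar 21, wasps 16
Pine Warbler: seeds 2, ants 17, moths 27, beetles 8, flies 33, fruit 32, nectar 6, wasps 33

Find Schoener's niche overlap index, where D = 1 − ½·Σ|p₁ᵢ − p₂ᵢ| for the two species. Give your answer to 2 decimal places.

Proportions for Yellow-rumped Warbler (n=181): 21/181=0.1160, 49/181=0.2707, 23/181=0.1271, 19/181=0.1050, 28/181=0.1547, 4/181=0.0221, 21/181=0.1160, 16/181=0.0884
Proportions for Pine Warbler (n=158): 2/158=0.0127, 17/158=0.1076, 27/158=0.1709, 8/158=0.0506, 33/158=0.2089, 32/158=0.2025, 6/158=0.0380, 33/158=0.2089
Σ|p₁ᵢ − p₂ᵢ| = 0.1033 + 0.1631 + 0.0438 + 0.0544 + 0.0542 + 0.1804 + 0.0780 + 0.1205 = 0.7977
D = 1 − ½ × 0.7977 = 1 − 0.39885 = 0.60115

0.60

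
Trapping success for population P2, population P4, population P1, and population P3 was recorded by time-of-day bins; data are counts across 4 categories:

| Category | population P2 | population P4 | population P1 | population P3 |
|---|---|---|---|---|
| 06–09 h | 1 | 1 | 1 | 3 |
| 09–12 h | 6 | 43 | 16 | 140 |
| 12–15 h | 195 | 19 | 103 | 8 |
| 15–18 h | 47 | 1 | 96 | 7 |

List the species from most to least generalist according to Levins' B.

population P1 > population P4 > population P2 > population P3

Proportions for population P2 (n=249): 1/249=0.0040, 6/249=0.0241, 195/249=0.7831, 47/249=0.1888
Proportions for population P4 (n=64): 1/64=0.0156, 43/64=0.6719, 19/64=0.2969, 1/64=0.0156
Proportions for population P1 (n=216): 1/216=0.0046, 16/216=0.0741, 103/216=0.4769, 96/216=0.4444
Proportions for population P3 (n=158): 3/158=0.0190, 140/158=0.8861, 8/158=0.0506, 7/158=0.0443
Σp_P2ᵢ² = 0.0040² + 0.0241² + 0.7831² + 0.1888² = 0.000016 + 0.000581 + 0.613246 + 0.035645 = 0.649488
B_P2 = 1 / 0.649488 = 1.5397
Σp_P4ᵢ² = 0.0156² + 0.6719² + 0.2969² + 0.0156² = 0.000243 + 0.451450 + 0.088150 + 0.000243 = 0.540086
B_P4 = 1 / 0.540086 = 1.8516
Σp_P1ᵢ² = 0.0046² + 0.0741² + 0.4769² + 0.4444² = 0.000021 + 0.005491 + 0.227434 + 0.197491 = 0.430437
B_P1 = 1 / 0.430437 = 2.3232
Σp_P3ᵢ² = 0.0190² + 0.8861² + 0.0506² + 0.0443² = 0.000361 + 0.785173 + 0.002560 + 0.001962 = 0.790056
B_P3 = 1 / 0.790056 = 1.2657
Ranking by B (broadest → narrowest): population P1 (2.32) > population P4 (1.85) > population P2 (1.54) > population P3 (1.27)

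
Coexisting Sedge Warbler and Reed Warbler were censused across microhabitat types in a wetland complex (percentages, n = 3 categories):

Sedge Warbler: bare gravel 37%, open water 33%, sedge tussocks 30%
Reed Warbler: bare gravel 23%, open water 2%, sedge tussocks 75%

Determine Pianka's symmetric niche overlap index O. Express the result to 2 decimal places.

0.70

Convert percentages to proportions (divide by 100).
Σ p₁ᵢp₂ᵢ = 0.0851 + 0.0066 + 0.2250 = 0.3167
Σp_1ᵢ² = 0.37² + 0.33² + 0.30² = 0.1369 + 0.1089 + 0.0900 = 0.3358
Σp_2ᵢ² = 0.23² + 0.02² + 0.75² = 0.0529 + 0.0004 + 0.5625 = 0.6158
O = 0.3167 / √(0.3358 × 0.6158) = 0.3167 / 0.45474 = 0.6964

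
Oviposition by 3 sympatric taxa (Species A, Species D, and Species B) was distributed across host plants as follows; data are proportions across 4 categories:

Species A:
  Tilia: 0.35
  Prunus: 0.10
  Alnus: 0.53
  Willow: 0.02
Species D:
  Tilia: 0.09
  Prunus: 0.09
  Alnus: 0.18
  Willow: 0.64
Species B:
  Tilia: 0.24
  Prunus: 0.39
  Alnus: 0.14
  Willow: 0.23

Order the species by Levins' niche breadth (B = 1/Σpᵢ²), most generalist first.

Σp_Aᵢ² = 0.35² + 0.10² + 0.53² + 0.02² = 0.1225 + 0.0100 + 0.2809 + 0.0004 = 0.4138
B_A = 1 / 0.4138 = 2.4166
Σp_Dᵢ² = 0.09² + 0.09² + 0.18² + 0.64² = 0.0081 + 0.0081 + 0.0324 + 0.4096 = 0.4582
B_D = 1 / 0.4582 = 2.1825
Σp_Bᵢ² = 0.24² + 0.39² + 0.14² + 0.23² = 0.0576 + 0.1521 + 0.0196 + 0.0529 = 0.2822
B_B = 1 / 0.2822 = 3.5436
Ranking by B (broadest → narrowest): Species B (3.54) > Species A (2.42) > Species D (2.18)

Species B > Species A > Species D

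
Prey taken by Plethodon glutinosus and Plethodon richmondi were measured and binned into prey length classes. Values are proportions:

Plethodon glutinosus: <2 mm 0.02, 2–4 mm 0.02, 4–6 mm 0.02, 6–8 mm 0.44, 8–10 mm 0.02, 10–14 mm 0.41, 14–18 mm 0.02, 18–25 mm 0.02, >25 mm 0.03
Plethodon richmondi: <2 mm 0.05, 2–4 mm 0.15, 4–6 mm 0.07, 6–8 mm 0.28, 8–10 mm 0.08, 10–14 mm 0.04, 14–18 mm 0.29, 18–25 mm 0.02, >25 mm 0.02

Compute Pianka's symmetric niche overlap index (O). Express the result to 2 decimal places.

0.57

Σ p₁ᵢp₂ᵢ = 0.0010 + 0.0030 + 0.0014 + 0.1232 + 0.0016 + 0.0164 + 0.0058 + 0.0004 + 0.0006 = 0.1534
Σp_1ᵢ² = 0.02² + 0.02² + 0.02² + 0.44² + 0.02² + 0.41² + 0.02² + 0.02² + 0.03² = 0.0004 + 0.0004 + 0.0004 + 0.1936 + 0.0004 + 0.1681 + 0.0004 + 0.0004 + 0.0009 = 0.3650
Σp_2ᵢ² = 0.05² + 0.15² + 0.07² + 0.28² + 0.08² + 0.04² + 0.29² + 0.02² + 0.02² = 0.0025 + 0.0225 + 0.0049 + 0.0784 + 0.0064 + 0.0016 + 0.0841 + 0.0004 + 0.0004 = 0.2012
O = 0.1534 / √(0.3650 × 0.2012) = 0.1534 / 0.27099 = 0.5661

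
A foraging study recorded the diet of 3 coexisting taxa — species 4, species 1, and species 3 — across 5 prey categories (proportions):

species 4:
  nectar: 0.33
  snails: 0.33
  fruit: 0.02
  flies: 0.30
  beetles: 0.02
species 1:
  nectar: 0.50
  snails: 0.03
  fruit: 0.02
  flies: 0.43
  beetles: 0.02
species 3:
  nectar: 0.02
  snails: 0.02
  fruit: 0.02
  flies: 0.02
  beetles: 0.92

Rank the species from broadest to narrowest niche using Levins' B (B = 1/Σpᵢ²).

species 4 > species 1 > species 3

Σp_4ᵢ² = 0.33² + 0.33² + 0.02² + 0.30² + 0.02² = 0.1089 + 0.1089 + 0.0004 + 0.0900 + 0.0004 = 0.3086
B_4 = 1 / 0.3086 = 3.2404
Σp_1ᵢ² = 0.50² + 0.03² + 0.02² + 0.43² + 0.02² = 0.2500 + 0.0009 + 0.0004 + 0.1849 + 0.0004 = 0.4366
B_1 = 1 / 0.4366 = 2.2904
Σp_3ᵢ² = 0.02² + 0.02² + 0.02² + 0.02² + 0.92² = 0.0004 + 0.0004 + 0.0004 + 0.0004 + 0.8464 = 0.8480
B_3 = 1 / 0.8480 = 1.1792
Ranking by B (broadest → narrowest): species 4 (3.24) > species 1 (2.29) > species 3 (1.18)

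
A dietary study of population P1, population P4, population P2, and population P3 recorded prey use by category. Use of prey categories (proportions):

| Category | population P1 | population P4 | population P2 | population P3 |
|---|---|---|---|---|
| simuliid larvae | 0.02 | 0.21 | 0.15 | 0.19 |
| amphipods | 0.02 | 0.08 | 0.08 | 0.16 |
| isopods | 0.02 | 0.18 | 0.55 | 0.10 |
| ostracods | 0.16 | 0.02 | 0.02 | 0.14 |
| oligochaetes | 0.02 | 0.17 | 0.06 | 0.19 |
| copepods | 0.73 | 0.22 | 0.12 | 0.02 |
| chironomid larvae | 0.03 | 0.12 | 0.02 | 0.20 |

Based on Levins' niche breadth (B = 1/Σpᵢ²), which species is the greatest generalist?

Σp_P1ᵢ² = 0.02² + 0.02² + 0.02² + 0.16² + 0.02² + 0.73² + 0.03² = 0.0004 + 0.0004 + 0.0004 + 0.0256 + 0.0004 + 0.5329 + 0.0009 = 0.5610
B_P1 = 1 / 0.5610 = 1.7825
Σp_P4ᵢ² = 0.21² + 0.08² + 0.18² + 0.02² + 0.17² + 0.22² + 0.12² = 0.0441 + 0.0064 + 0.0324 + 0.0004 + 0.0289 + 0.0484 + 0.0144 = 0.1750
B_P4 = 1 / 0.1750 = 5.7143
Σp_P2ᵢ² = 0.15² + 0.08² + 0.55² + 0.02² + 0.06² + 0.12² + 0.02² = 0.0225 + 0.0064 + 0.3025 + 0.0004 + 0.0036 + 0.0144 + 0.0004 = 0.3502
B_P2 = 1 / 0.3502 = 2.8555
Σp_P3ᵢ² = 0.19² + 0.16² + 0.10² + 0.14² + 0.19² + 0.02² + 0.20² = 0.0361 + 0.0256 + 0.0100 + 0.0196 + 0.0361 + 0.0004 + 0.0400 = 0.1678
B_P3 = 1 / 0.1678 = 5.9595
Highest B → broadest niche (most generalist): population P3 (B = 5.96).

population P3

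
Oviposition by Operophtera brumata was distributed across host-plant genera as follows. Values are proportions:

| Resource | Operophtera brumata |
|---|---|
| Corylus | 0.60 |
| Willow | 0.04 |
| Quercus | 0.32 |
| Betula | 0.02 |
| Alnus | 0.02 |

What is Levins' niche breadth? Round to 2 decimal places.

2.15

Σpᵢ² = 0.60² + 0.04² + 0.32² + 0.02² + 0.02² = 0.3600 + 0.0016 + 0.1024 + 0.0004 + 0.0004 = 0.4648
B = 1 / 0.4648 = 2.1515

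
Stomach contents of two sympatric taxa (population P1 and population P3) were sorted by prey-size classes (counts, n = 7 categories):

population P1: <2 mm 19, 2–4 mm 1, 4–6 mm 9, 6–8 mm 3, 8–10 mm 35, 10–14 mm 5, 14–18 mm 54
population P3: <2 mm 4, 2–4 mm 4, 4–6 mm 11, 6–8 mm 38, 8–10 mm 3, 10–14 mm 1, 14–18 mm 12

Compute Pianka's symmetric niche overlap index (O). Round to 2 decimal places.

0.37

Proportions for population P1 (n=126): 19/126=0.1508, 1/126=0.0079, 9/126=0.0714, 3/126=0.0238, 35/126=0.2778, 5/126=0.0397, 54/126=0.4286
Proportions for population P3 (n=73): 4/73=0.0548, 4/73=0.0548, 11/73=0.1507, 38/73=0.5205, 3/73=0.0411, 1/73=0.0137, 12/73=0.1644
Σ p₁ᵢp₂ᵢ = 0.008264 + 0.000433 + 0.010760 + 0.012388 + 0.011418 + 0.000544 + 0.070462 = 0.114269
Σp_1ᵢ² = 0.1508² + 0.0079² + 0.0714² + 0.0238² + 0.2778² + 0.0397² + 0.4286² = 0.022741 + 0.000062 + 0.005098 + 0.000566 + 0.077173 + 0.001576 + 0.183698 = 0.290914
Σp_2ᵢ² = 0.0548² + 0.0548² + 0.1507² + 0.5205² + 0.0411² + 0.0137² + 0.1644² = 0.003003 + 0.003003 + 0.022710 + 0.270920 + 0.001689 + 0.000188 + 0.027027 = 0.328540
O = 0.114269 / √(0.290914 × 0.328540) = 0.114269 / 0.3091551 = 0.3696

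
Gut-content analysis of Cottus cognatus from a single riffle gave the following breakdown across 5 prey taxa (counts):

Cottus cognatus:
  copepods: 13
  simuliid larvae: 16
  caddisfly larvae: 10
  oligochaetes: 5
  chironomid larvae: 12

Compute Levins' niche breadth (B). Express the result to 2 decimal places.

Proportions for Cottus cognatus (n=56): 13/56=0.2321, 16/56=0.2857, 10/56=0.1786, 5/56=0.0893, 12/56=0.2143
Σpᵢ² = 0.2321² + 0.2857² + 0.1786² + 0.0893² + 0.2143² = 0.053870 + 0.081624 + 0.031898 + 0.007974 + 0.045924 = 0.221290
B = 1 / 0.221290 = 4.5190

4.52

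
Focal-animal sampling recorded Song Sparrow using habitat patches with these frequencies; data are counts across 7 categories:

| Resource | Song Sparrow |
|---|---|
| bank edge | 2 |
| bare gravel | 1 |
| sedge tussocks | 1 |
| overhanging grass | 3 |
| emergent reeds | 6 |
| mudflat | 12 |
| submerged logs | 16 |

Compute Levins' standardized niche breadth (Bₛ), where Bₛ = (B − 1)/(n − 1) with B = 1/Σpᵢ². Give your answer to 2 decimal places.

Proportions for Song Sparrow (n=41): 2/41=0.0488, 1/41=0.0244, 1/41=0.0244, 3/41=0.0732, 6/41=0.1463, 12/41=0.2927, 16/41=0.3902
Σpᵢ² = 0.0488² + 0.0244² + 0.0244² + 0.0732² + 0.1463² + 0.2927² + 0.3902² = 0.002381 + 0.000595 + 0.000595 + 0.005358 + 0.021404 + 0.085673 + 0.152256 = 0.268262
B = 1 / 0.268262 = 3.7277
Bₛ = (B − 1)/(n − 1) = (3.7277 − 1)/(7 − 1) = 2.7277/6 = 0.4546

0.45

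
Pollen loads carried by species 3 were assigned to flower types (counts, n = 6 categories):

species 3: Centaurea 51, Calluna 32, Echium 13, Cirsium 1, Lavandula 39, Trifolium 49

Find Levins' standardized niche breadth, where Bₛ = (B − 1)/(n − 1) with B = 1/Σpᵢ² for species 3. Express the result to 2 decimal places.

Proportions for species 3 (n=185): 51/185=0.2757, 32/185=0.1730, 13/185=0.0703, 1/185=0.0054, 39/185=0.2108, 49/185=0.2649
Σpᵢ² = 0.2757² + 0.1730² + 0.0703² + 0.0054² + 0.2108² + 0.2649² = 0.076010 + 0.029929 + 0.004942 + 0.000029 + 0.044437 + 0.070172 = 0.225519
B = 1 / 0.225519 = 4.4342
Bₛ = (B − 1)/(n − 1) = (4.4342 − 1)/(6 − 1) = 3.4342/5 = 0.6868

0.69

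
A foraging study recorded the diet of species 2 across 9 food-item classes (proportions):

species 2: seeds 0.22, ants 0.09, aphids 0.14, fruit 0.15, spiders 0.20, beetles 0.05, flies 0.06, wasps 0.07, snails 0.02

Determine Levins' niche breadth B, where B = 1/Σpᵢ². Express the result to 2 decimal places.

Σpᵢ² = 0.22² + 0.09² + 0.14² + 0.15² + 0.20² + 0.05² + 0.06² + 0.07² + 0.02² = 0.0484 + 0.0081 + 0.0196 + 0.0225 + 0.0400 + 0.0025 + 0.0036 + 0.0049 + 0.0004 = 0.1500
B = 1 / 0.1500 = 6.6667

6.67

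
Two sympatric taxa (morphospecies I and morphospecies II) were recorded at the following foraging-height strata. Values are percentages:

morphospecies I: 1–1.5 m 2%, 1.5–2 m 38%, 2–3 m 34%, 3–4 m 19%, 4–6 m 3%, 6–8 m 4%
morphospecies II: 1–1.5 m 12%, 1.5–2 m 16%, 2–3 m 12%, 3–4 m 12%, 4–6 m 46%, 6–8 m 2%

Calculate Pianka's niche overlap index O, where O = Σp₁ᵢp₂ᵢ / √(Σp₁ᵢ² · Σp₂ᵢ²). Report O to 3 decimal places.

Convert percentages to proportions (divide by 100).
Σ p₁ᵢp₂ᵢ = 0.0024 + 0.0608 + 0.0408 + 0.0228 + 0.0138 + 0.0008 = 0.1414
Σp_1ᵢ² = 0.02² + 0.38² + 0.34² + 0.19² + 0.03² + 0.04² = 0.0004 + 0.1444 + 0.1156 + 0.0361 + 0.0009 + 0.0016 = 0.2990
Σp_2ᵢ² = 0.12² + 0.16² + 0.12² + 0.12² + 0.46² + 0.02² = 0.0144 + 0.0256 + 0.0144 + 0.0144 + 0.2116 + 0.0004 = 0.2808
O = 0.1414 / √(0.2990 × 0.2808) = 0.1414 / 0.289757 = 0.48800

0.488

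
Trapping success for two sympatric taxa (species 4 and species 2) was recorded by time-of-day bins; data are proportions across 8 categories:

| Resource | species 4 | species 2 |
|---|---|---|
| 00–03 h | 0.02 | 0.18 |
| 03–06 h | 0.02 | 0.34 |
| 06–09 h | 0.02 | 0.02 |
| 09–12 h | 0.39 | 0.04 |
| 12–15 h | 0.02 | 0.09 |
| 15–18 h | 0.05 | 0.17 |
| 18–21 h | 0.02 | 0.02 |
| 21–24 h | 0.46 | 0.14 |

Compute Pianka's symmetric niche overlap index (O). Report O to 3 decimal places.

0.368

Σ p₁ᵢp₂ᵢ = 0.0036 + 0.0068 + 0.0004 + 0.0156 + 0.0018 + 0.0085 + 0.0004 + 0.0644 = 0.1015
Σp_1ᵢ² = 0.02² + 0.02² + 0.02² + 0.39² + 0.02² + 0.05² + 0.02² + 0.46² = 0.0004 + 0.0004 + 0.0004 + 0.1521 + 0.0004 + 0.0025 + 0.0004 + 0.2116 = 0.3682
Σp_2ᵢ² = 0.18² + 0.34² + 0.02² + 0.04² + 0.09² + 0.17² + 0.02² + 0.14² = 0.0324 + 0.1156 + 0.0004 + 0.0016 + 0.0081 + 0.0289 + 0.0004 + 0.0196 = 0.2070
O = 0.1015 / √(0.3682 × 0.2070) = 0.1015 / 0.276075 = 0.36765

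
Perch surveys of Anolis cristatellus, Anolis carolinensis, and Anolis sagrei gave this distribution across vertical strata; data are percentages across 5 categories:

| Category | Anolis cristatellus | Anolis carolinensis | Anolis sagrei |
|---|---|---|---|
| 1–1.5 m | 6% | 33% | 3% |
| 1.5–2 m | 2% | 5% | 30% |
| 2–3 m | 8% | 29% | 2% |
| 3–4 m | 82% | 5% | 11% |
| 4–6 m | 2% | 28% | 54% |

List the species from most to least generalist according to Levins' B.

Anolis carolinensis > Anolis sagrei > Anolis cristatellus

Convert percentages to proportions (divide by 100).
Σp_crisᵢ² = 0.06² + 0.02² + 0.08² + 0.82² + 0.02² = 0.0036 + 0.0004 + 0.0064 + 0.6724 + 0.0004 = 0.6832
B_cris = 1 / 0.6832 = 1.4637
Σp_caroᵢ² = 0.33² + 0.05² + 0.29² + 0.05² + 0.28² = 0.1089 + 0.0025 + 0.0841 + 0.0025 + 0.0784 = 0.2764
B_caro = 1 / 0.2764 = 3.6179
Σp_sagrᵢ² = 0.03² + 0.30² + 0.02² + 0.11² + 0.54² = 0.0009 + 0.0900 + 0.0004 + 0.0121 + 0.2916 = 0.3950
B_sagr = 1 / 0.3950 = 2.5316
Ranking by B (broadest → narrowest): Anolis carolinensis (3.62) > Anolis sagrei (2.53) > Anolis cristatellus (1.46)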